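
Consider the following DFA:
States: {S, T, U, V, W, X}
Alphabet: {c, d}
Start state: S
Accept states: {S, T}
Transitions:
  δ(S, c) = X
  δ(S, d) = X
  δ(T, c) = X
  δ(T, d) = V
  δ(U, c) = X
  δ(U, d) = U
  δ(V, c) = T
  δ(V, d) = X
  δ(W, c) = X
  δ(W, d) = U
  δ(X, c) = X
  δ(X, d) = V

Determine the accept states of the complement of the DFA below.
Complement accept states = All states \ Original accept states
= {S, T, U, V, W, X} \ {S, T}
{U, V, W, X}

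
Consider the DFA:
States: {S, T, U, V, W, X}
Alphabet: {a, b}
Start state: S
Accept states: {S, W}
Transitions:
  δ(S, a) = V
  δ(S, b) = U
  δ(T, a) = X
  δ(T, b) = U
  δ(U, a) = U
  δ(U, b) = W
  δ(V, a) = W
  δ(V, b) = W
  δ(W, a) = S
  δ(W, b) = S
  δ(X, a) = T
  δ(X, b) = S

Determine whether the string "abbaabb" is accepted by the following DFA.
Processing string "abbaabb":
  S --a--> V
  V --b--> W
  W --b--> S
  S --a--> V
  V --a--> W
  W --b--> S
  S --b--> U
Final state: U
Accept states: {S, W}
No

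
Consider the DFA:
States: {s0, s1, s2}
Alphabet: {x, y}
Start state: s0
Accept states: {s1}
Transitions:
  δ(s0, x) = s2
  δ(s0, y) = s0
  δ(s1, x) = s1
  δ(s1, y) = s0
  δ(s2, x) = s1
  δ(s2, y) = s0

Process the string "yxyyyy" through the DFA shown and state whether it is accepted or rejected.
Processing string "yxyyyy":
  s0 --y--> s0
  s0 --x--> s2
  s2 --y--> s0
  s0 --y--> s0
  s0 --y--> s0
  s0 --y--> s0
Final state: s0
Accept states: {s1}
No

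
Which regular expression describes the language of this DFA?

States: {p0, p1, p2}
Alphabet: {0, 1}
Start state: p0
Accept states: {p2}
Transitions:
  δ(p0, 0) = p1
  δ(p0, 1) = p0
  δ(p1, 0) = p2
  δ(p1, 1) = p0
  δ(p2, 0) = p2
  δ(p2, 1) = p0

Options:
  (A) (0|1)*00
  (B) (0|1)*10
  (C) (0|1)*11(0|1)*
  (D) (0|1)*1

Check each option against the DFA on short strings; one disagreement eliminates an option:
  (A) (0|1)*00: agrees with the DFA on every string of length ≤ 6
  (B) (0|1)*10: on '00' the DFA goes p0 → p1 → p2 and accepts (p2 ∈ Accept), but the regex does not match it → eliminate
  (C) (0|1)*11(0|1)*: on '00' the DFA goes p0 → p1 → p2 and accepts (p2 ∈ Accept), but the regex does not match it → eliminate
  (D) (0|1)*1: on '1' the DFA goes p0 → p0 and rejects (p0 ∉ Accept), but the regex matches it → eliminate
Only (A) is consistent with the DFA.
(A) (0|1)*00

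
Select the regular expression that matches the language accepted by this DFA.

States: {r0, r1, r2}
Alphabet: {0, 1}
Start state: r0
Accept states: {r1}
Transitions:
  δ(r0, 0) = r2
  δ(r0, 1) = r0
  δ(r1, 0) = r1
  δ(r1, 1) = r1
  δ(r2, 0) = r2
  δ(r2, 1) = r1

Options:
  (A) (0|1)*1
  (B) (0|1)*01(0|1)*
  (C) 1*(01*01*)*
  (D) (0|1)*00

Check each option against the DFA on short strings; one disagreement eliminates an option:
  (A) (0|1)*1: on '1' the DFA goes r0 → r0 and rejects (r0 ∉ Accept), but the regex matches it → eliminate
  (B) (0|1)*01(0|1)*: agrees with the DFA on every string of length ≤ 6
  (C) 1*(01*01*)*: on ε the DFA stays in r0 and rejects (r0 ∉ Accept), but the regex matches it → eliminate
  (D) (0|1)*00: on '00' the DFA goes r0 → r2 → r2 and rejects (r2 ∉ Accept), but the regex matches it → eliminate
Only (B) is consistent with the DFA.
(B) (0|1)*01(0|1)*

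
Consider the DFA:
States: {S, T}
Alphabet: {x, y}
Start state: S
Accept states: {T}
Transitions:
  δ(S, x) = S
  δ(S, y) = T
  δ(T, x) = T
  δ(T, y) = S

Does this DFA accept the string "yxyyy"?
Processing string "yxyyy":
  S --y--> T
  T --x--> T
  T --y--> S
  S --y--> T
  T --y--> S
Final state: S
Accept states: {T}
No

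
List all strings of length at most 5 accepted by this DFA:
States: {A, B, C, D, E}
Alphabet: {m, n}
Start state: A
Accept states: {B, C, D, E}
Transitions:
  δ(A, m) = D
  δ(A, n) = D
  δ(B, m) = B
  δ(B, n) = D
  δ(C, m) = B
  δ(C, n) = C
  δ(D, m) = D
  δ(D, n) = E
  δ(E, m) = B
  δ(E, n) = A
m, n, mm, mn, nm, nn, mmm, mmn, mnm, nmm, nmn, nnm, mmmm, mmmn, mmnm, mnmm, mnmn, mnnm, mnnn, nmmm, nmmn, nmnm, nnmm, nnmn, nnnm, nnnn, mmmmm, mmmmn, mmmnm, mmnmm, mmnmn, mmnnm, mmnnn, mnmmm, mnmmn, mnmnm, mnmnn, mnnmm, mnnmn, mnnnm, mnnnn, nmmmm, nmmmn, nmmnm, nmnmm, nmnmn, nmnnm, nmnnn, nnmmm, nnmmn, nnmnm, nnmnn, nnnmm, nnnmn, nnnnm, nnnnn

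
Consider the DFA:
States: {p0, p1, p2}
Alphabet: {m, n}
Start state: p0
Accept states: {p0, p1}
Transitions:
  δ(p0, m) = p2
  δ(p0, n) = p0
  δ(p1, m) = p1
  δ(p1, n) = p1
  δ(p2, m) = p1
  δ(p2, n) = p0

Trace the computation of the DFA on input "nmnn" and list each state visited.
read 'n': p0 → p0
  read 'm': p0 → p2
  read 'n': p2 → p0
  read 'n': p0 → p0
p0 -> p0 -> p2 -> p0 -> p0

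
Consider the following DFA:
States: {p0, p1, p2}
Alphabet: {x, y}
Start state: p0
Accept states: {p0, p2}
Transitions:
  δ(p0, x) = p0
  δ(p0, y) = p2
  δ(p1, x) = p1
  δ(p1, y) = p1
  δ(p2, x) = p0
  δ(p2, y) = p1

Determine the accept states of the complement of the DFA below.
Complement accept states = All states \ Original accept states
= {p0, p1, p2} \ {p0, p2}
{p1}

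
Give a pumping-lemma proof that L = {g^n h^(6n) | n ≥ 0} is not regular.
Assume L is regular with pumping length p. Idea: pumping the g-block breaks the 1:6 ratio.
Choose s = g^p h^(6p) (length 7p ≥ p). By the pumping lemma, s = xyz with |xy| ≤ p, |y| > 0, so y = g^k with k ≥ 1. Then xy²z = g^(p+k) h^(6p). For this to be in L we would need 6p = 6(p+k), i.e. 6k = 0, contradicting k ≥ 1. So xy²z ∉ L.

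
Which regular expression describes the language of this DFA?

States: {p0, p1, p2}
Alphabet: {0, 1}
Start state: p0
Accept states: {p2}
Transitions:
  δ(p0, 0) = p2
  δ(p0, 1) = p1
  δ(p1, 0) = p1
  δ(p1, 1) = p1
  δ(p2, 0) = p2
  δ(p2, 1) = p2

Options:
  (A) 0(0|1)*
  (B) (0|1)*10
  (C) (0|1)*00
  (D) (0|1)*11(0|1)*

Check each option against the DFA on short strings; one disagreement eliminates an option:
  (A) 0(0|1)*: agrees with the DFA on every string of length ≤ 6
  (B) (0|1)*10: on '0' the DFA goes p0 → p2 and accepts (p2 ∈ Accept), but the regex does not match it → eliminate
  (C) (0|1)*00: on '0' the DFA goes p0 → p2 and accepts (p2 ∈ Accept), but the regex does not match it → eliminate
  (D) (0|1)*11(0|1)*: on '0' the DFA goes p0 → p2 and accepts (p2 ∈ Accept), but the regex does not match it → eliminate
Only (A) is consistent with the DFA.
(A) 0(0|1)*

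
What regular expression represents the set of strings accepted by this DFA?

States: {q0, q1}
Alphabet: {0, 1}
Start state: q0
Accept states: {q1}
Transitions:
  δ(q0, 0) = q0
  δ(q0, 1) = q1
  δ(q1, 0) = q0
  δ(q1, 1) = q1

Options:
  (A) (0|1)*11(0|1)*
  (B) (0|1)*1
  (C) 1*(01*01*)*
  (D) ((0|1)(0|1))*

Check each option against the DFA on short strings; one disagreement eliminates an option:
  (A) (0|1)*11(0|1)*: on '1' the DFA goes q0 → q1 and accepts (q1 ∈ Accept), but the regex does not match it → eliminate
  (B) (0|1)*1: agrees with the DFA on every string of length ≤ 6
  (C) 1*(01*01*)*: on ε the DFA stays in q0 and rejects (q0 ∉ Accept), but the regex matches it → eliminate
  (D) ((0|1)(0|1))*: on ε the DFA stays in q0 and rejects (q0 ∉ Accept), but the regex matches it → eliminate
Only (B) is consistent with the DFA.
(B) (0|1)*1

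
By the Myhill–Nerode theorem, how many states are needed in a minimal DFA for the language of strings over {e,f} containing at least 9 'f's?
By Myhill–Nerode, count the distinguishable equivalence classes: 10 classes — having seen 0, 1, …, 8, or ≥9 copies of 'f'; any two classes i < j (j ≤ 9) are distinguished by the string f^(9−j), which takes class j to 9 copies (accepted) but leaves class i below 9 (rejected).
10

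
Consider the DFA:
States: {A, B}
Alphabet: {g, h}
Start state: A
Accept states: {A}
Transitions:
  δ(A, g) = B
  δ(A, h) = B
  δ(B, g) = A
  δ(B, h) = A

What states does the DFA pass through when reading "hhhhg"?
read 'h': A → B
  read 'h': B → A
  read 'h': A → B
  read 'h': B → A
  read 'g': A → B
A -> B -> A -> B -> A -> B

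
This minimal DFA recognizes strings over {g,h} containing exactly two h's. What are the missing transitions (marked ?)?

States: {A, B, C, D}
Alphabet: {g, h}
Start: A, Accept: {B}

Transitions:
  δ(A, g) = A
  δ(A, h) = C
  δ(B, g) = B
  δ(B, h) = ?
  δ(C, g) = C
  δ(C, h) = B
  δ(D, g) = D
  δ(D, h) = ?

From the language and accept set, identify what each state tracks — A: zero h's; B: two h's; C: one h; D: ≥ three h's (dead).
Each missing δ(q, a) is the state matching the new tracked value after reading a.
δ(B, h) = D; δ(D, h) = D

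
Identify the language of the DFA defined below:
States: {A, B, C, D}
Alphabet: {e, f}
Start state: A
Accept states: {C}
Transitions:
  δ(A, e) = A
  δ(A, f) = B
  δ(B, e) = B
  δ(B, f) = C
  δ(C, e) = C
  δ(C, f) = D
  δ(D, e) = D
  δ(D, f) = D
Testing a few strings:
  'efef' → accept
  'e' → reject
  'ef' → reject
  'eee' → reject
State roles: A=zero f's; B=one f; C=two f's; D=≥ three f's (dead)
All strings over {e,f} containing exactly two f's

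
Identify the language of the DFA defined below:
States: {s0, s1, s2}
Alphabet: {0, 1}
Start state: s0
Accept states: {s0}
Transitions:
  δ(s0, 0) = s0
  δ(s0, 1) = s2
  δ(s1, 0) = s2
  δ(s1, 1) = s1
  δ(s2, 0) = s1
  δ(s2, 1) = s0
Testing a few strings:
  '0' → accept
  '1' → reject
  '01' → reject
  '11' → accept
State roles: s0=value ≡ 0 (mod 3); s1=value ≡ 2 (mod 3); s2=value ≡ 1 (mod 3)
All binary strings representing a multiple of 3 (read in base 2; leading zeros allowed and ε counts as 0)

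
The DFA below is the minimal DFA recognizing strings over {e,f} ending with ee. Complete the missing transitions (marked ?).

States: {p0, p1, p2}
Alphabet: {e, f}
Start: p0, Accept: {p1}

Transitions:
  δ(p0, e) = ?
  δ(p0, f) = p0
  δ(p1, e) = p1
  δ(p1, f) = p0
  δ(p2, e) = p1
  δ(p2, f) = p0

From the language and accept set, identify what each state tracks — p0: last symbol not e; p1: two trailing e's; p2: one trailing e.
Each missing δ(q, a) is the state matching the new tracked value after reading a.
δ(p0, e) = p2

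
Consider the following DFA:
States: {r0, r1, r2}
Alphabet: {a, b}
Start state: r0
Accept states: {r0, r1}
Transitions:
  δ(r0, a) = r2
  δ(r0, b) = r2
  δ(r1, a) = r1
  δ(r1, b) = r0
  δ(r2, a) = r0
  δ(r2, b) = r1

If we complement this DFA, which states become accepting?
Complement accept states = All states \ Original accept states
= {r0, r1, r2} \ {r0, r1}
{r2}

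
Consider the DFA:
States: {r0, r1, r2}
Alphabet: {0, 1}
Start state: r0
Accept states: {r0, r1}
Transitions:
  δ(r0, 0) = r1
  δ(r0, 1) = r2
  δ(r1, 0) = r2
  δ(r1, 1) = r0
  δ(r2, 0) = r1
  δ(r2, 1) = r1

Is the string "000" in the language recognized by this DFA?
Processing string "000":
  r0 --0--> r1
  r1 --0--> r2
  r2 --0--> r1
Final state: r1
Accept states: {r0, r1}
Yes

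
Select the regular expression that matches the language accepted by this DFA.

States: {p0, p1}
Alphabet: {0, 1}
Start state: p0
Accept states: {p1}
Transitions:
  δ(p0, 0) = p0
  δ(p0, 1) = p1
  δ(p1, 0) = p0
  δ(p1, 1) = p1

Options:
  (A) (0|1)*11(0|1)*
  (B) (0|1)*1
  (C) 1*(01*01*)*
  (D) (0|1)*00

Check each option against the DFA on short strings; one disagreement eliminates an option:
  (A) (0|1)*11(0|1)*: on '1' the DFA goes p0 → p1 and accepts (p1 ∈ Accept), but the regex does not match it → eliminate
  (B) (0|1)*1: agrees with the DFA on every string of length ≤ 6
  (C) 1*(01*01*)*: on ε the DFA stays in p0 and rejects (p0 ∉ Accept), but the regex matches it → eliminate
  (D) (0|1)*00: on '1' the DFA goes p0 → p1 and accepts (p1 ∈ Accept), but the regex does not match it → eliminate
Only (B) is consistent with the DFA.
(B) (0|1)*1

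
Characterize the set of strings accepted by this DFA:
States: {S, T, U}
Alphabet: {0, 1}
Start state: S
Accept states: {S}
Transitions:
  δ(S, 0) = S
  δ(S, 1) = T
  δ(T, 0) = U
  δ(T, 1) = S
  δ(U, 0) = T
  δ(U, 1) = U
Testing a few strings:
  '01' → reject
  '1111' → accept
  '1110' → reject
  '0' → accept
State roles: S=value ≡ 0 (mod 3); T=value ≡ 1 (mod 3); U=value ≡ 2 (mod 3)
All binary strings representing a multiple of 3 (read in base 2; leading zeros allowed and ε counts as 0)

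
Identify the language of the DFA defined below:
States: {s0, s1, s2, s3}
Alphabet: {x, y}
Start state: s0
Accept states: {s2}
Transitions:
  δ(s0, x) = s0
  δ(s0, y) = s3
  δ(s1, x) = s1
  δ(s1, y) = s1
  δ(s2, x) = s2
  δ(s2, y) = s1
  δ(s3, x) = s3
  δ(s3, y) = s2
Testing a few strings:
  'yyy' → reject
  'xx' → reject
  'yyyy' → reject
  'xy' → reject
State roles: s0=zero y's; s1=≥ three y's (dead); s2=two y's; s3=one y
All strings over {x,y} containing exactly two y's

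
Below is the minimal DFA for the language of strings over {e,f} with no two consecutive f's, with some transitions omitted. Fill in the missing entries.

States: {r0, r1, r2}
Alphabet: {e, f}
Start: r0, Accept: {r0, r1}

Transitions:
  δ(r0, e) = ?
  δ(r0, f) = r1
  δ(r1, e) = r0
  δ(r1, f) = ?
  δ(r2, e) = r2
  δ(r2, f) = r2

From the language and accept set, identify what each state tracks — r0: last symbol not f (ok); r1: last symbol f (ok); r2: saw ff (dead).
Each missing δ(q, a) is the state matching the new tracked value after reading a.
δ(r0, e) = r0; δ(r1, f) = r2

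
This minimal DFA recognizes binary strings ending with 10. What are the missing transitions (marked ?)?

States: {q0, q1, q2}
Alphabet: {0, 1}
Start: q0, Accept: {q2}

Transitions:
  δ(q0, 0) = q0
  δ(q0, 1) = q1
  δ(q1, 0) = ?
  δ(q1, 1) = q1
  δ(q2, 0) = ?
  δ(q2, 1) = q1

From the language and accept set, identify what each state tracks — q0: no suffix match; q1: one trailing 1; q2: suffix is 10.
Each missing δ(q, a) is the state matching the new tracked value after reading a.
δ(q1, 0) = q2; δ(q2, 0) = q0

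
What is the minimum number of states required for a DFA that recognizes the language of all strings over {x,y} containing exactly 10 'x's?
By Myhill–Nerode, count the distinguishable equivalence classes: 12 classes — having seen 0, 1, …, 10, or >10 copies of 'x'; the count-10 class is the only accepting one and >10 is dead.
12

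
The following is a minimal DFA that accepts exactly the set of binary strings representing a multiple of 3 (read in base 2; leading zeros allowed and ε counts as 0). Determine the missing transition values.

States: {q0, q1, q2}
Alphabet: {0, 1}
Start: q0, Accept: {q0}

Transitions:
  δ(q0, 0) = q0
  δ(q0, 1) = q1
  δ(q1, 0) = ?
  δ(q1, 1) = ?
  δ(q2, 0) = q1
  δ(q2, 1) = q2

From the language and accept set, identify what each state tracks — q0: value ≡ 0 (mod 3); q1: value ≡ 1 (mod 3); q2: value ≡ 2 (mod 3).
Each missing δ(q, a) is the state matching the new tracked value after reading a.
δ(q1, 0) = q2; δ(q1, 1) = q0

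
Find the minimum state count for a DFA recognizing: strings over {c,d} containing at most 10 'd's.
By Myhill–Nerode, count the distinguishable equivalence classes: 12 classes — having seen 0, 1, …, 10, or >10 copies of 'd'; counts 0 through 10 are accepting and >10 is dead.
12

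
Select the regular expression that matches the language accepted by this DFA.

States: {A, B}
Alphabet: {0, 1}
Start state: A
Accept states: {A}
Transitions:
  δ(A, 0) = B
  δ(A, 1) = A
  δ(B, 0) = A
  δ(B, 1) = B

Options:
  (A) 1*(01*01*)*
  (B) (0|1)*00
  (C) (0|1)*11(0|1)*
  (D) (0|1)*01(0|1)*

Check each option against the DFA on short strings; one disagreement eliminates an option:
  (A) 1*(01*01*)*: agrees with the DFA on every string of length ≤ 6
  (B) (0|1)*00: on ε the DFA stays in A and accepts (A ∈ Accept), but the regex does not match it → eliminate
  (C) (0|1)*11(0|1)*: on ε the DFA stays in A and accepts (A ∈ Accept), but the regex does not match it → eliminate
  (D) (0|1)*01(0|1)*: on ε the DFA stays in A and accepts (A ∈ Accept), but the regex does not match it → eliminate
Only (A) is consistent with the DFA.
(A) 1*(01*01*)*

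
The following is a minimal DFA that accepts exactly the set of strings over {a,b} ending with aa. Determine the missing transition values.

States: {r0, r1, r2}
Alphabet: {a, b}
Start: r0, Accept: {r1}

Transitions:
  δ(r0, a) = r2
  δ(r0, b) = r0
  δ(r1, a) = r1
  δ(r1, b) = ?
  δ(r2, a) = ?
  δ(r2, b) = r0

From the language and accept set, identify what each state tracks — r0: last symbol not a; r1: two trailing a's; r2: one trailing a.
Each missing δ(q, a) is the state matching the new tracked value after reading a.
δ(r1, b) = r0; δ(r2, a) = r1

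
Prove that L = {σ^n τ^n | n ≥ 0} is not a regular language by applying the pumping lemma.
Assume L is regular with pumping length p. Idea: pumping the σ-block changes the count balance.
Choose s = σ^p τ^p (length 2p ≥ p). By the pumping lemma, s = xyz with |xy| ≤ p, |y| > 0. So y = σ^k for some k > 0 (since xy is entirely within the σ's). Pumping gives xy²z = σ^(p+k) τ^p, which is not in L since p+k ≠ p.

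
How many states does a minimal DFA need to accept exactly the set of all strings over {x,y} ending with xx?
By Myhill–Nerode, count the distinguishable equivalence classes: 3 classes — one per longest suffix of the input that is a prefix of 'xx' (lengths 0 through 2); only the length-2 class is accepting.
3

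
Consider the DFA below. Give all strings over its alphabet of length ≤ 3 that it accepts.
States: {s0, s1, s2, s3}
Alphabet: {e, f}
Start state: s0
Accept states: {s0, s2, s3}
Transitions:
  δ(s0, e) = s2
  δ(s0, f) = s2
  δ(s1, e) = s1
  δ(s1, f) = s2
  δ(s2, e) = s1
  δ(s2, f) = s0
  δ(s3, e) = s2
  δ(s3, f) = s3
ε, e, f, ef, ff, eef, efe, eff, fef, ffe, fff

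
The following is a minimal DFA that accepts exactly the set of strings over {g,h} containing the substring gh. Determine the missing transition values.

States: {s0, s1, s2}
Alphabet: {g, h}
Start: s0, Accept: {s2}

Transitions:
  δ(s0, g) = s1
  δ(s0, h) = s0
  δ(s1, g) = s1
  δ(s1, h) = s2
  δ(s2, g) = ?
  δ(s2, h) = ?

From the language and accept set, identify what each state tracks — s0: no g seen yet; s1: seen a g, waiting for h; s2: substring gh seen.
Each missing δ(q, a) is the state matching the new tracked value after reading a.
δ(s2, g) = s2; δ(s2, h) = s2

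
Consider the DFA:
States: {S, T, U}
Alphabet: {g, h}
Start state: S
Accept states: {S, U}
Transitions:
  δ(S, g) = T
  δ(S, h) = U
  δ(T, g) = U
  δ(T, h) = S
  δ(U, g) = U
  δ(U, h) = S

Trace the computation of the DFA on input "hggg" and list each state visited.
read 'h': S → U
  read 'g': U → U
  read 'g': U → U
  read 'g': U → U
S -> U -> U -> U -> U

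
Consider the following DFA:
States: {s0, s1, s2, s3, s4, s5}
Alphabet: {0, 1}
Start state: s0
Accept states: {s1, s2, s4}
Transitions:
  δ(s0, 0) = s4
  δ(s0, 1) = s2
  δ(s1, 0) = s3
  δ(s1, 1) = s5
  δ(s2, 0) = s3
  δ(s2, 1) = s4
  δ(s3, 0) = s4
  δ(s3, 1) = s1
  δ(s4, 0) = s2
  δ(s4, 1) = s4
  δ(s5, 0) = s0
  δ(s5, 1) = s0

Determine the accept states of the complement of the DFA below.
Complement accept states = All states \ Original accept states
= {s0, s1, s2, s3, s4, s5} \ {s1, s2, s4}
{s0, s3, s5}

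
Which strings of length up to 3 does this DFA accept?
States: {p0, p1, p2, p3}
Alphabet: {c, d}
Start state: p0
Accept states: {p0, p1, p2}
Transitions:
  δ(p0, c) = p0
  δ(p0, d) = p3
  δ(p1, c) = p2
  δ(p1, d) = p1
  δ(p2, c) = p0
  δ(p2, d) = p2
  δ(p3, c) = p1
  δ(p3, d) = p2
ε, c, cc, dc, dd, ccc, cdc, cdd, dcc, dcd, ddc, ddd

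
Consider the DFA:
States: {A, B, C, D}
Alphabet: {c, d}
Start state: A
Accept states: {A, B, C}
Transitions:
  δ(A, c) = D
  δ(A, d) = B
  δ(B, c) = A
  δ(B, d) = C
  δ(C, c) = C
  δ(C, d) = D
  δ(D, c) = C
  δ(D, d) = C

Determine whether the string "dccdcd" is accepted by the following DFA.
Processing string "dccdcd":
  A --d--> B
  B --c--> A
  A --c--> D
  D --d--> C
  C --c--> C
  C --d--> D
Final state: D
Accept states: {A, B, C}
No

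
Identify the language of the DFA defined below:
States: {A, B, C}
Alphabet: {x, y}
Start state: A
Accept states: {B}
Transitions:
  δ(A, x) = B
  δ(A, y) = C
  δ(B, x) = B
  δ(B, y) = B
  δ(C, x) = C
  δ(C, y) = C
Testing a few strings:
  'xxx' → accept
  'yx' → reject
  'yy' → reject
  'y' → reject
State roles: A=no input read; B=started with x; C=started with y (dead)
All strings over {x,y} starting with x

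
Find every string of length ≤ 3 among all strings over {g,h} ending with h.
h, gh, hh, ggh, ghh, hgh, hhh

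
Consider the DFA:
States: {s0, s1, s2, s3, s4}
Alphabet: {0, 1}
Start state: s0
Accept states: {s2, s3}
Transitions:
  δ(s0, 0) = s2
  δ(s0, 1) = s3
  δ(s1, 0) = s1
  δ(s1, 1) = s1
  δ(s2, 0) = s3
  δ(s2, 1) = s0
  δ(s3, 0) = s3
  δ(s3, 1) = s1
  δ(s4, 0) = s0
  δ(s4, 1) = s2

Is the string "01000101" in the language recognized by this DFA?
Processing string "01000101":
  s0 --0--> s2
  s2 --1--> s0
  s0 --0--> s2
  s2 --0--> s3
  s3 --0--> s3
  s3 --1--> s1
  s1 --0--> s1
  s1 --1--> s1
Final state: s1
Accept states: {s2, s3}
No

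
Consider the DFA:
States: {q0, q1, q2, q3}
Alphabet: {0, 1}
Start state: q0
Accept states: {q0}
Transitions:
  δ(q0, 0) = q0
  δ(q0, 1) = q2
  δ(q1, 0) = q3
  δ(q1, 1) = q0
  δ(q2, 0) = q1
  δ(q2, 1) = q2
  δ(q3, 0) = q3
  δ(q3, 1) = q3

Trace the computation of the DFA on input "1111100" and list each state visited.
read '1': q0 → q2
  read '1': q2 → q2
  read '1': q2 → q2
  read '1': q2 → q2
  read '1': q2 → q2
  read '0': q2 → q1
  read '0': q1 → q3
q0 -> q2 -> q2 -> q2 -> q2 -> q2 -> q1 -> q3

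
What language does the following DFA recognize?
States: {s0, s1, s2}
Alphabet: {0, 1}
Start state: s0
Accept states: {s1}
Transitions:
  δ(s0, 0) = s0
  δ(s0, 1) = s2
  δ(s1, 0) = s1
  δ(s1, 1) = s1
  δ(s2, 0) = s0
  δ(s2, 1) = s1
Testing a few strings:
  '0011' → accept
  '001' → reject
  '1' → reject
  '10' → reject
State roles: s0=no progress toward 11; s1=substring 11 seen; s2=one trailing 1
All binary strings containing the substring 11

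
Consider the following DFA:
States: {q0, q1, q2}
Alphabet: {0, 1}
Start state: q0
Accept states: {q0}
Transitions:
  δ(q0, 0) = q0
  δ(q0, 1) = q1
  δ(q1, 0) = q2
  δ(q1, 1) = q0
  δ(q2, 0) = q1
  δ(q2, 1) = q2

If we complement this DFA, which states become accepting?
Complement accept states = All states \ Original accept states
= {q0, q1, q2} \ {q0}
{q1, q2}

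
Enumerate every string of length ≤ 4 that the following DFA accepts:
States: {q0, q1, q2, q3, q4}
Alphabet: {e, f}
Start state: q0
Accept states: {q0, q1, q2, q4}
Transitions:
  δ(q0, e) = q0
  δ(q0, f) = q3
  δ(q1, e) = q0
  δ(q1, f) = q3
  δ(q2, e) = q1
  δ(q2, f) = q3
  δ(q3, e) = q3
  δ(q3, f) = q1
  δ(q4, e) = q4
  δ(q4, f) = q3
ε, e, ee, ff, eee, eff, fef, ffe, eeee, eeff, efef, effe, feef, fefe, ffee, ffff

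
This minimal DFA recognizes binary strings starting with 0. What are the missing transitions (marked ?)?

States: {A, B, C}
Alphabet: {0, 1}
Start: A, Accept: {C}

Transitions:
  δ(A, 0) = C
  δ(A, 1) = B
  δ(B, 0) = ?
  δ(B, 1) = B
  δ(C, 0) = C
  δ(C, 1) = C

From the language and accept set, identify what each state tracks — A: no input read; B: started with 1 (dead); C: started with 0.
Each missing δ(q, a) is the state matching the new tracked value after reading a.
δ(B, 0) = B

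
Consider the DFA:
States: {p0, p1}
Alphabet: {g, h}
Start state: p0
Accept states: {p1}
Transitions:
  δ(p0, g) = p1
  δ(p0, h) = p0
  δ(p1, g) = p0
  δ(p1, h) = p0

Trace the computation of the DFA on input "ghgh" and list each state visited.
read 'g': p0 → p1
  read 'h': p1 → p0
  read 'g': p0 → p1
  read 'h': p1 → p0
p0 -> p1 -> p0 -> p1 -> p0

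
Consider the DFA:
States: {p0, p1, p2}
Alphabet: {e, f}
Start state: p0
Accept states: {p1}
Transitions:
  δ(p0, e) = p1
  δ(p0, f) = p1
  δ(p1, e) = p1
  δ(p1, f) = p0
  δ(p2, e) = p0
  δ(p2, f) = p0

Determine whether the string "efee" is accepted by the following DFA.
Processing string "efee":
  p0 --e--> p1
  p1 --f--> p0
  p0 --e--> p1
  p1 --e--> p1
Final state: p1
Accept states: {p1}
Yes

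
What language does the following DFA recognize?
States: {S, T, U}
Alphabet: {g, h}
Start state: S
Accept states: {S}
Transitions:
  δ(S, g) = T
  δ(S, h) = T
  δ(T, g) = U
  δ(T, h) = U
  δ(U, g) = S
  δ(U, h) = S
Testing a few strings:
  'ghhh' → reject
  'hhg' → accept
  'ggh' → accept
  'h' → reject
State roles: S=length ≡ 0 (mod 3); T=length ≡ 1 (mod 3); U=length ≡ 2 (mod 3)
All strings over {g,h} whose length is a multiple of 3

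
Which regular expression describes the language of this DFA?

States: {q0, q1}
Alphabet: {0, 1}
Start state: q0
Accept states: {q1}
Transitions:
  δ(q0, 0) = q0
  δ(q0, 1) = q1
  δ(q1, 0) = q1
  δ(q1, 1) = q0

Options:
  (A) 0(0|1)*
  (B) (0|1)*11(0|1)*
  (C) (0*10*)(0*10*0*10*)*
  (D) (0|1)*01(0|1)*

Check each option against the DFA on short strings; one disagreement eliminates an option:
  (A) 0(0|1)*: on '0' the DFA goes q0 → q0 and rejects (q0 ∉ Accept), but the regex matches it → eliminate
  (B) (0|1)*11(0|1)*: on '1' the DFA goes q0 → q1 and accepts (q1 ∈ Accept), but the regex does not match it → eliminate
  (C) (0*10*)(0*10*0*10*)*: agrees with the DFA on every string of length ≤ 6
  (D) (0|1)*01(0|1)*: on '1' the DFA goes q0 → q1 and accepts (q1 ∈ Accept), but the regex does not match it → eliminate
Only (C) is consistent with the DFA.
(C) (0*10*)(0*10*0*10*)*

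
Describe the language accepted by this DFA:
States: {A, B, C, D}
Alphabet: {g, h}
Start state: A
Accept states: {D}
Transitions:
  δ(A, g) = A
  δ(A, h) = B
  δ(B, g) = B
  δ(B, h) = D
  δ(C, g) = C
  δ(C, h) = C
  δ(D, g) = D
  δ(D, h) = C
Testing a few strings:
  'gh' → reject
  'h' → reject
  'gg' → reject
  'ggg' → reject
State roles: A=zero h's; B=one h; C=≥ three h's (dead); D=two h's
All strings over {g,h} containing exactly two h's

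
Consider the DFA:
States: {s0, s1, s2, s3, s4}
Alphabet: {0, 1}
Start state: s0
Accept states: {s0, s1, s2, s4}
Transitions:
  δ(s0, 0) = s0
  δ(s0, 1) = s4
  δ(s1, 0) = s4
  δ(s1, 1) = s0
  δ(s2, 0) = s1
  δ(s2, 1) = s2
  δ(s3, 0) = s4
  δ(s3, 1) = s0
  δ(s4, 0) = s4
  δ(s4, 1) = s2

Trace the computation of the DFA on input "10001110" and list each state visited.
read '1': s0 → s4
  read '0': s4 → s4
  read '0': s4 → s4
  read '0': s4 → s4
  read '1': s4 → s2
  read '1': s2 → s2
  read '1': s2 → s2
  read '0': s2 → s1
s0 -> s4 -> s4 -> s4 -> s4 -> s2 -> s2 -> s2 -> s1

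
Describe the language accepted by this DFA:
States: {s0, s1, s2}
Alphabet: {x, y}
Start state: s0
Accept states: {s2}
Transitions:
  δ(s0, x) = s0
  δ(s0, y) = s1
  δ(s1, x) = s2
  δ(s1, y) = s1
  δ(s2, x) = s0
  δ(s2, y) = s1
Testing a few strings:
  'yxxx' → reject
  'x' → reject
  'xy' → reject
  'yxy' → reject
State roles: s0=no suffix match; s1=one trailing y; s2=suffix is yx
All strings over {x,y} ending with yx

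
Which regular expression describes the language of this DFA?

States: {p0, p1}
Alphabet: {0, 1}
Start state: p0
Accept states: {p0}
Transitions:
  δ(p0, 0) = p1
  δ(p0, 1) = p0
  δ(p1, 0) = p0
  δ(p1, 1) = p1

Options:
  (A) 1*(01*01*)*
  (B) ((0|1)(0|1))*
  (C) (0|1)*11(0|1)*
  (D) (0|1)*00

Check each option against the DFA on short strings; one disagreement eliminates an option:
  (A) 1*(01*01*)*: agrees with the DFA on every string of length ≤ 6
  (B) ((0|1)(0|1))*: on '1' the DFA goes p0 → p0 and accepts (p0 ∈ Accept), but the regex does not match it → eliminate
  (C) (0|1)*11(0|1)*: on ε the DFA stays in p0 and accepts (p0 ∈ Accept), but the regex does not match it → eliminate
  (D) (0|1)*00: on ε the DFA stays in p0 and accepts (p0 ∈ Accept), but the regex does not match it → eliminate
Only (A) is consistent with the DFA.
(A) 1*(01*01*)*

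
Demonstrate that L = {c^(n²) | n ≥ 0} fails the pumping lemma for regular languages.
Assume L is regular with pumping length p. Idea: pumping adds a fixed amount, but gaps between consecutive squares grow.
Choose s = c^(p²) (length p² ≥ p). By the pumping lemma, s = xyz with |xy| ≤ p, |y| > 0, so |y| = k with 1 ≤ k ≤ p. Then |xy²z| = p²+k. Since p² < p²+k ≤ p²+p < (p+1)², the length p²+k lies strictly between consecutive squares, so it is not a perfect square and xy²z ∉ L.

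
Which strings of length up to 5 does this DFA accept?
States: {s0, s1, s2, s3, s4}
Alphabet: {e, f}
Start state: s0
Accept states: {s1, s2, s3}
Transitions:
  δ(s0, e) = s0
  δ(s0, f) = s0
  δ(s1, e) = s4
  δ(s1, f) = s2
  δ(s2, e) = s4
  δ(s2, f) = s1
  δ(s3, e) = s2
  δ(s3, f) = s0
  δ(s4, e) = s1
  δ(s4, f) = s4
None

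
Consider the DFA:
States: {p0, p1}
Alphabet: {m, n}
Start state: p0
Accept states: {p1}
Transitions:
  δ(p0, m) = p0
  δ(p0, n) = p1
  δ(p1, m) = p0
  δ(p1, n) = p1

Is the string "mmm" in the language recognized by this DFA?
Processing string "mmm":
  p0 --m--> p0
  p0 --m--> p0
  p0 --m--> p0
Final state: p0
Accept states: {p1}
No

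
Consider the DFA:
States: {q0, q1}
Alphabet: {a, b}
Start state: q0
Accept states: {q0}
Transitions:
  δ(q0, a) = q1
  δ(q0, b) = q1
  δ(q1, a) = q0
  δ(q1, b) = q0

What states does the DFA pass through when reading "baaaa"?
read 'b': q0 → q1
  read 'a': q1 → q0
  read 'a': q0 → q1
  read 'a': q1 → q0
  read 'a': q0 → q1
q0 -> q1 -> q0 -> q1 -> q0 -> q1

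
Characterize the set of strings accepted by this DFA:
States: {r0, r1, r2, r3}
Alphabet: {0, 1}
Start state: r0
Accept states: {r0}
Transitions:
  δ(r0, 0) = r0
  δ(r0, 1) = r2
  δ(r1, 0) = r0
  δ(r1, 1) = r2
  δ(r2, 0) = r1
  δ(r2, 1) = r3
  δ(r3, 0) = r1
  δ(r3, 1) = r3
Testing a few strings:
  '0110' → reject
  '000' → accept
  '1' → reject
  '011' → reject
State roles: r0=value ≡ 0 (mod 4); r1=value ≡ 2 (mod 4); r2=value ≡ 1 (mod 4); r3=value ≡ 3 (mod 4)
All binary strings representing a multiple of 4 (read in base 2; leading zeros allowed and ε counts as 0)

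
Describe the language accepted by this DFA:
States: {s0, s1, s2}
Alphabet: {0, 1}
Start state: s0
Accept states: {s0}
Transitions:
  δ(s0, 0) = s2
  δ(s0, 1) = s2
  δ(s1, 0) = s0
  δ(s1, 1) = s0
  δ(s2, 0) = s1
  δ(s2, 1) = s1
Testing a few strings:
  '101' → accept
  '01' → reject
  '111' → accept
  '0001' → reject
State roles: s0=length ≡ 0 (mod 3); s1=length ≡ 2 (mod 3); s2=length ≡ 1 (mod 3)
All binary strings whose length is a multiple of 3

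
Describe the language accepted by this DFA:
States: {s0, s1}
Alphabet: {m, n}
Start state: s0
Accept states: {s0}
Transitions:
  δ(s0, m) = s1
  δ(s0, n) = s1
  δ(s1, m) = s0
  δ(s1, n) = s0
Testing a few strings:
  'mm' → accept
  'n' → reject
  'mn' → accept
  'm' → reject
State roles: s0=even length so far; s1=odd length so far
All strings over {m,n} of even length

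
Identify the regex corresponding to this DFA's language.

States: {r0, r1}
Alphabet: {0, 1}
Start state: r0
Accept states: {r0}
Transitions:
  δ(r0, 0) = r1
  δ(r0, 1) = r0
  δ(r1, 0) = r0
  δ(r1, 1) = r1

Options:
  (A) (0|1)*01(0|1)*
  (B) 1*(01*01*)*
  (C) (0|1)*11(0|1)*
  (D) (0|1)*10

Check each option against the DFA on short strings; one disagreement eliminates an option:
  (A) (0|1)*01(0|1)*: on ε the DFA stays in r0 and accepts (r0 ∈ Accept), but the regex does not match it → eliminate
  (B) 1*(01*01*)*: agrees with the DFA on every string of length ≤ 6
  (C) (0|1)*11(0|1)*: on ε the DFA stays in r0 and accepts (r0 ∈ Accept), but the regex does not match it → eliminate
  (D) (0|1)*10: on ε the DFA stays in r0 and accepts (r0 ∈ Accept), but the regex does not match it → eliminate
Only (B) is consistent with the DFA.
(B) 1*(01*01*)*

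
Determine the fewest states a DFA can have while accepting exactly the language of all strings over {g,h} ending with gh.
By Myhill–Nerode, count the distinguishable equivalence classes: 3 classes — one per longest suffix of the input that is a prefix of 'gh' (lengths 0 through 2); only the length-2 class is accepting.
3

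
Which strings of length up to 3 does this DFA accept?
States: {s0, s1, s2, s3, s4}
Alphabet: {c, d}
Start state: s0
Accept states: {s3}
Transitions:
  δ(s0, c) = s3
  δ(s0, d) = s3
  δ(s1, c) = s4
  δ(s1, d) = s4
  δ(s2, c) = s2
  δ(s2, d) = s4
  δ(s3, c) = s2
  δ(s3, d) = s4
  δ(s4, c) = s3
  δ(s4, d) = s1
c, d, cdc, ddc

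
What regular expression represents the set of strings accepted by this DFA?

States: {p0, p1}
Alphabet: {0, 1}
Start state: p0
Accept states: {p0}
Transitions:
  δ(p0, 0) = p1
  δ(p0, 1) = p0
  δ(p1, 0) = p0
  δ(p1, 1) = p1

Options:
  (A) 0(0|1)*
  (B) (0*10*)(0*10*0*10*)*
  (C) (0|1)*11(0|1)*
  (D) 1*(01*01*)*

Check each option against the DFA on short strings; one disagreement eliminates an option:
  (A) 0(0|1)*: on ε the DFA stays in p0 and accepts (p0 ∈ Accept), but the regex does not match it → eliminate
  (B) (0*10*)(0*10*0*10*)*: on ε the DFA stays in p0 and accepts (p0 ∈ Accept), but the regex does not match it → eliminate
  (C) (0|1)*11(0|1)*: on ε the DFA stays in p0 and accepts (p0 ∈ Accept), but the regex does not match it → eliminate
  (D) 1*(01*01*)*: agrees with the DFA on every string of length ≤ 6
Only (D) is consistent with the DFA.
(D) 1*(01*01*)*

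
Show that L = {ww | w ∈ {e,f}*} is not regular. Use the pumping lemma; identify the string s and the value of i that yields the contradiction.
Assume L is regular with pumping length p. Idea: pumping the leading e-block breaks the equality of the two halves.
Choose s = e^p f e^p f ∈ L (with w = e^p f). |s| = 2p+2 ≥ p. By the pumping lemma, s = xyz with |xy| ≤ p, |y| > 0, so y = e^k with k ≥ 1, in the first e-block. Then xy²z = e^(p+k) f e^p f, of length 2p+2+k. If k is odd this length is odd, so it cannot be of the form ww. If k is even, each half has length p+1+k/2 ≤ p+k, so the first half lies entirely inside the leading e-block and contains no f, while the second half ends in f; the halves differ. Either way xy²z ∉ L.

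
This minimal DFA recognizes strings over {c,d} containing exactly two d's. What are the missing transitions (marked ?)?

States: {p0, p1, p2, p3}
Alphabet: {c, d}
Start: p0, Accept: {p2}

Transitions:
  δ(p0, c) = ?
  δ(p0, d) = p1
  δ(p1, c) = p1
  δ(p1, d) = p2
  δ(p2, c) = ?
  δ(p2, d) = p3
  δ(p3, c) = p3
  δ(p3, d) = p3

From the language and accept set, identify what each state tracks — p0: zero d's; p1: one d; p2: two d's; p3: ≥ three d's (dead).
Each missing δ(q, a) is the state matching the new tracked value after reading a.
δ(p0, c) = p0; δ(p2, c) = p2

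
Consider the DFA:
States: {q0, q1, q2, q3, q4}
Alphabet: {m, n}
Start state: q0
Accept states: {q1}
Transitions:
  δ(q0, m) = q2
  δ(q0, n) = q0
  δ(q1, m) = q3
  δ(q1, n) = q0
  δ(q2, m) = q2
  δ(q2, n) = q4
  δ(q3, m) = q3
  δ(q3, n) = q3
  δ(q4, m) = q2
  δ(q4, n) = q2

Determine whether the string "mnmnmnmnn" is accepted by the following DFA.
Processing string "mnmnmnmnn":
  q0 --m--> q2
  q2 --n--> q4
  q4 --m--> q2
  q2 --n--> q4
  q4 --m--> q2
  q2 --n--> q4
  q4 --m--> q2
  q2 --n--> q4
  q4 --n--> q2
Final state: q2
Accept states: {q1}
No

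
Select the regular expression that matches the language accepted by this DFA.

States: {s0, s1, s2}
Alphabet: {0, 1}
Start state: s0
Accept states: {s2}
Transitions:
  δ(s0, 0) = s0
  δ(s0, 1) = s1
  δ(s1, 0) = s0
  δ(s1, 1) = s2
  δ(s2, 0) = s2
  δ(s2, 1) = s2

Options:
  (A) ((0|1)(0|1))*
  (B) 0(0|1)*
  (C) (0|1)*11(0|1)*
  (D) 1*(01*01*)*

Check each option against the DFA on short strings; one disagreement eliminates an option:
  (A) ((0|1)(0|1))*: on ε the DFA stays in s0 and rejects (s0 ∉ Accept), but the regex matches it → eliminate
  (B) 0(0|1)*: on '0' the DFA goes s0 → s0 and rejects (s0 ∉ Accept), but the regex matches it → eliminate
  (C) (0|1)*11(0|1)*: agrees with the DFA on every string of length ≤ 6
  (D) 1*(01*01*)*: on ε the DFA stays in s0 and rejects (s0 ∉ Accept), but the regex matches it → eliminate
Only (C) is consistent with the DFA.
(C) (0|1)*11(0|1)*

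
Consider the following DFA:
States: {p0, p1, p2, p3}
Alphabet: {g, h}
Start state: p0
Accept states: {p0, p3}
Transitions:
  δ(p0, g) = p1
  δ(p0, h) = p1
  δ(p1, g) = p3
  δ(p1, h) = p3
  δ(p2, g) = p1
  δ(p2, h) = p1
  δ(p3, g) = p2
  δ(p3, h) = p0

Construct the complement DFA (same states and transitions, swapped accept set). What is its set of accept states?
Complement accept states = All states \ Original accept states
= {p0, p1, p2, p3} \ {p0, p3}
{p1, p2}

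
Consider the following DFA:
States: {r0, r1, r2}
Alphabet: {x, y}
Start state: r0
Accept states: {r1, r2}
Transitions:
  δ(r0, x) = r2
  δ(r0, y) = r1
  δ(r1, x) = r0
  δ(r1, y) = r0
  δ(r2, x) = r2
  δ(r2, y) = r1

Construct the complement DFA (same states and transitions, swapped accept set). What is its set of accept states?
Complement accept states = All states \ Original accept states
= {r0, r1, r2} \ {r1, r2}
{r0}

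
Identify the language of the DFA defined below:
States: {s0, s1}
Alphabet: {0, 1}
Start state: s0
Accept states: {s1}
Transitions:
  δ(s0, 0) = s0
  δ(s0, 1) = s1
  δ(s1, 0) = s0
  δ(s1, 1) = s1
Testing a few strings:
  '0' → reject
  '01' → accept
  '1' → accept
  '00' → reject
State roles: s0=last symbol not 1; s1=last symbol is 1
All binary strings ending with 1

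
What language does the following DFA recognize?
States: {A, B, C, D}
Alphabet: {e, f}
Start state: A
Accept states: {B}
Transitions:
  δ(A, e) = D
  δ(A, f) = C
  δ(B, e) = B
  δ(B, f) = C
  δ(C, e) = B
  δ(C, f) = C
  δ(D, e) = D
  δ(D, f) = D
Testing a few strings:
  'f' → reject
  'e' → reject
  'ef' → reject
  'fefe' → accept
State roles: A=no input read; B=started with f, last symbol e; C=started with f, last symbol f; D=started with e (dead)
All strings over {e,f} that start with f and end with e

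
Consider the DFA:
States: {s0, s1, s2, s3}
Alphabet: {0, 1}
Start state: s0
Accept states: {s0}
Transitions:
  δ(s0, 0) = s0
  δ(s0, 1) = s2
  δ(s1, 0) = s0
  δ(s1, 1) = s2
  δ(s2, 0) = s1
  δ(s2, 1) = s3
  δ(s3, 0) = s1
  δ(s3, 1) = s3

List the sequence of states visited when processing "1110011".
read '1': s0 → s2
  read '1': s2 → s3
  read '1': s3 → s3
  read '0': s3 → s1
  read '0': s1 → s0
  read '1': s0 → s2
  read '1': s2 → s3
s0 -> s2 -> s3 -> s3 -> s1 -> s0 -> s2 -> s3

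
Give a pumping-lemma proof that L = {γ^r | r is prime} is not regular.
Assume L is regular with pumping length p. Idea: pumping by a suitable count produces a composite length.
Let q be a prime with q ≥ p and choose s = γ^q ∈ L. By the pumping lemma, s = xyz with |xy| ≤ p, |y| = k ≥ 1. Take i = q+1: |xy^(q+1)z| = q + q·k = q(1+k). Since q ≥ 2 and 1+k ≥ 2, q(1+k) is composite, so xy^(q+1)z ∉ L.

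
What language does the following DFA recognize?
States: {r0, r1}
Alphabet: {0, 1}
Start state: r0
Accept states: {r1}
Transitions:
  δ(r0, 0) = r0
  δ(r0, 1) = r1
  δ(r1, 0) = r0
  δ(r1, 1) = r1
Testing a few strings:
  '00' → reject
  '11' → accept
  '1' → accept
  '0' → reject
State roles: r0=last symbol not 1; r1=last symbol is 1
All binary strings ending with 1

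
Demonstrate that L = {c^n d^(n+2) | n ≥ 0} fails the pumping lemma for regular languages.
Assume L is regular with pumping length p. Idea: pumping the c-block breaks the fixed offset of 2.
Choose s = c^p d^(p+2) ∈ L. By the pumping lemma, s = xyz with |xy| ≤ p, |y| > 0, so y = c^k with k ≥ 1. Then xy²z = c^(p+k) d^(p+2). For this to be in L we would need p+2 = (p+k)+2, i.e. k = 0, contradicting k ≥ 1. So xy²z ∉ L.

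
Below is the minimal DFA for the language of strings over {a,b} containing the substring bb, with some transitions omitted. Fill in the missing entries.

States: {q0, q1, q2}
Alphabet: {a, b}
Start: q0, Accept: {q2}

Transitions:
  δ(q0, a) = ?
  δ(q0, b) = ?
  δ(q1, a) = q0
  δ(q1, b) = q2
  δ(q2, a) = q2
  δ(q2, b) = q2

From the language and accept set, identify what each state tracks — q0: no progress toward bb; q1: one trailing b; q2: substring bb seen.
Each missing δ(q, a) is the state matching the new tracked value after reading a.
δ(q0, a) = q0; δ(q0, b) = q1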